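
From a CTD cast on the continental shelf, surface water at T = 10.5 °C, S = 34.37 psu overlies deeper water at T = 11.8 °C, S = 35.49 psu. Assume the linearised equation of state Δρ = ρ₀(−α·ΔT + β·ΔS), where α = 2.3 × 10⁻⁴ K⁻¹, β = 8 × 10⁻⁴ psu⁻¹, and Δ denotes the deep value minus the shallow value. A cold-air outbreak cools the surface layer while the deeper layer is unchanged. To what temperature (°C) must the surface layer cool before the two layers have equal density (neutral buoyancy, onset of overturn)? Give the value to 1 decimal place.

Neutral buoyancy requires Δρ = 0, i.e. −α(T_deep − T_surf′) + β(S_deep − S_surf) = 0.
T_surf′ = T_deep − (β/α)·ΔS = 11.8 − (8 × 10⁻⁴/2.3 × 10⁻⁴)·(+1.12) = 7.904 °C.
Cooling required: 10.5 − (7.904) = 2.596 °C.

7.9 °C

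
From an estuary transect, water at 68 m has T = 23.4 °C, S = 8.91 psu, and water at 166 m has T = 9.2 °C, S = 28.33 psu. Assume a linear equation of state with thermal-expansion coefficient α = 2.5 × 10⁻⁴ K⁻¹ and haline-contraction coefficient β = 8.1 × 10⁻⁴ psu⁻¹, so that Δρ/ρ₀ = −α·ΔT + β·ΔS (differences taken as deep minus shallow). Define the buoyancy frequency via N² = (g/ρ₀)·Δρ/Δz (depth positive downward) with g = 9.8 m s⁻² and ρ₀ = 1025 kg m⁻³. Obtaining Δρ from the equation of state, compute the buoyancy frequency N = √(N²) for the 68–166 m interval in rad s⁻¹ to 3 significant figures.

0.0439 rad s⁻¹

ΔT = -14.2 K, ΔS = +19.42 psu (deep − shallow).
Δρ/ρ₀ = −αΔT + βΔS = 3.55 × 10⁻³ + 0.0157302 = 0.0192802, so Δρ ≈ 19.76 kg m⁻³.
N² = (g/ρ₀)·Δρ/Δz = g·(Δρ/ρ₀)/Δz = 9.8 × 0.0192802 / 98 = 1.9280 × 10⁻³ s⁻².
N = √(1.9280 × 10⁻³) = 0.043909 rad s⁻¹ ≈ 0.0439 rad s⁻¹.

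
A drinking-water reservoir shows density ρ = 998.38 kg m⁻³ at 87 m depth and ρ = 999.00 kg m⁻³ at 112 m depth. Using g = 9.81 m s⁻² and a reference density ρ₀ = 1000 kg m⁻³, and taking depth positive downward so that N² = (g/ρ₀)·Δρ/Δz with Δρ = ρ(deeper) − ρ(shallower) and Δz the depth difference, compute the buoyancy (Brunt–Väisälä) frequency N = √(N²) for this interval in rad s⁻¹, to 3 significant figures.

0.0156 rad s⁻¹

Δρ = 999.00 − 998.38 = 0.62 kg m⁻³ over Δz = 112 − 87 = 25 m.
N² = (9.81/1000) × (0.62/25) = 2.4329 × 10⁻⁴ s⁻².
N = √(2.4329 × 10⁻⁴) = 0.015598 rad s⁻¹ ≈ 0.0156 rad s⁻¹.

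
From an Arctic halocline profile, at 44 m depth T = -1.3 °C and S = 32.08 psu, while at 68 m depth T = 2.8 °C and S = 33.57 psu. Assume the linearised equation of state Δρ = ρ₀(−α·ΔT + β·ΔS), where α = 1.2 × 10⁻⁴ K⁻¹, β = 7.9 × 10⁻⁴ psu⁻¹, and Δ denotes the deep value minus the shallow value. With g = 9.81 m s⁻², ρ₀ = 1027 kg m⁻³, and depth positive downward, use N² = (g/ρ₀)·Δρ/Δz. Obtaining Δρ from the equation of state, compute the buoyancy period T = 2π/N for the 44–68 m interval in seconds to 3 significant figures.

375 s

ΔT = +4.1 K, ΔS = +1.49 psu (deep − shallow).
Δρ/ρ₀ = −αΔT + βΔS = -4.92 × 10⁻⁴ + 1.1771 × 10⁻³ = 6.851 × 10⁻⁴, so Δρ ≈ 0.7036 kg m⁻³.
N² = (g/ρ₀)·Δρ/Δz = g·(Δρ/ρ₀)/Δz = 9.81 × 6.851 × 10⁻⁴ / 24 = 2.8003 × 10⁻⁴ s⁻².
N = √(2.8003 × 10⁻⁴) = 0.016734 rad s⁻¹ → T = 2π/N = 375.47 s ≈ 375 s.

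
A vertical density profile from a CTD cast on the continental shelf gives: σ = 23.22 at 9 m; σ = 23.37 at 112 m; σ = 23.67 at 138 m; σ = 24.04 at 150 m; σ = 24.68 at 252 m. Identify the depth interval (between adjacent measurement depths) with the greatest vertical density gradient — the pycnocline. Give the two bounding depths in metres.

138–150 m

Compute the density gradient over each adjacent pair:
  9–112 m: Δρ/Δz = 0.15/103 = 1.5 × 10⁻³ kg m⁻⁴
  112–138 m: Δρ/Δz = 0.30/26 = 0.012 kg m⁻⁴
  138–150 m: Δρ/Δz = 0.37/12 = 0.031 kg m⁻⁴
  150–252 m: Δρ/Δz = 0.64/102 = 6.3 × 10⁻³ kg m⁻⁴
The largest gradient is in the 138–150 m interval — the pycnocline.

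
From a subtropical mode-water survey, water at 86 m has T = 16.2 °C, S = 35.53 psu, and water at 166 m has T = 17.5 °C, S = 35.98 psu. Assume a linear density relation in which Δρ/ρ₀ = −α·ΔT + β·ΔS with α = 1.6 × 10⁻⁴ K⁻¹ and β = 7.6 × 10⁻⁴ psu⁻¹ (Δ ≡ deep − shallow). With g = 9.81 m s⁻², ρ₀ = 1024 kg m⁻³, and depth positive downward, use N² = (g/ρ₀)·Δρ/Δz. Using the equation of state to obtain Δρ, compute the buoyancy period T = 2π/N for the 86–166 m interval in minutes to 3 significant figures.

ΔT = +1.3 K, ΔS = +0.45 psu (deep − shallow).
Δρ/ρ₀ = −αΔT + βΔS = -2.08 × 10⁻⁴ + 3.42 × 10⁻⁴ = 1.34 × 10⁻⁴, so Δρ ≈ 0.1372 kg m⁻³.
N² = (g/ρ₀)·Δρ/Δz = g·(Δρ/ρ₀)/Δz = 9.81 × 1.34 × 10⁻⁴ / 80 = 1.6432 × 10⁻⁵ s⁻².
N = √(1.6432 × 10⁻⁵) = 4.0536 × 10⁻³ rad s⁻¹ → T = 2π/N = 1.5500 × 10³ s = 25.833 min ≈ 25.8 min.

25.8 min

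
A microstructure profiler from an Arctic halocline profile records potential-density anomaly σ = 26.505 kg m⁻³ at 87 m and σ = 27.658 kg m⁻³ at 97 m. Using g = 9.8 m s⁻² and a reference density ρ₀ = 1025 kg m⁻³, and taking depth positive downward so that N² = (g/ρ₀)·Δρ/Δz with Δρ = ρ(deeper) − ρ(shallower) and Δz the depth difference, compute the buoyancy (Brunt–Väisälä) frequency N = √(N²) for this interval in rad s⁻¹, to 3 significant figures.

Δρ = 1027.658 − 1026.505 = 1.153 kg m⁻³ over Δz = 97 − 87 = 10 m.
N² = (9.8/1025) × (1.153/10) = 1.1024 × 10⁻³ s⁻².
N = √(1.1024 × 10⁻³) = 0.033202 rad s⁻¹ ≈ 0.0332 rad s⁻¹.

0.0332 rad s⁻¹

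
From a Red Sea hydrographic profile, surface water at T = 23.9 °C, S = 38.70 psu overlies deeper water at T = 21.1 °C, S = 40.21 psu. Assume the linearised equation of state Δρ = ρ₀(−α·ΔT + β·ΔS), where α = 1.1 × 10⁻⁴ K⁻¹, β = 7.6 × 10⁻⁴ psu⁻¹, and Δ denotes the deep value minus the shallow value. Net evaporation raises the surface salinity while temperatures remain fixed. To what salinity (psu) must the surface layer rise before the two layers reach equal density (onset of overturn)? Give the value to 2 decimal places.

Neutral buoyancy requires −α(T_deep − T_surf) + β(S_deep − S_surf′) = 0.
S_surf′ = S_deep − (α/β)·ΔT = 40.21 − (1.1 × 10⁻⁴/7.6 × 10⁻⁴)·(-2.8) = 40.6153 psu.
Increase required: 40.6153 − 38.70 = 1.9153 psu.

40.62 psu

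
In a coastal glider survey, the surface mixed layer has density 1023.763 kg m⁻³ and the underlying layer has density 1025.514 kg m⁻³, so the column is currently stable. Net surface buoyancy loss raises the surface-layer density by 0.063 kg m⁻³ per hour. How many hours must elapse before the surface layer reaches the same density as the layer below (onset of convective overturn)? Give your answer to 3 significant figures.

27.8 hours

Density deficit of the surface layer: 1025.514 − 1023.763 = 1.751 kg m⁻³.
Required change = 1.751 / 0.063 = 27.8 hours.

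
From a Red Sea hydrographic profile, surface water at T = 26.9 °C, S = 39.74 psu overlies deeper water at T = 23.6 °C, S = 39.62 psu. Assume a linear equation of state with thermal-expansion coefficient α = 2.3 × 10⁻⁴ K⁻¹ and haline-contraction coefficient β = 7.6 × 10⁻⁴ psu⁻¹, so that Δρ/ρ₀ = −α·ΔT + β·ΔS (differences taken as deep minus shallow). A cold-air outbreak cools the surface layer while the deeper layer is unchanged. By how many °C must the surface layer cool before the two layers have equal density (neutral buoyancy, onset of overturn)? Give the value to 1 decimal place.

Neutral buoyancy requires Δρ = 0, i.e. −α(T_deep − T_surf′) + β(S_deep − S_surf) = 0.
T_surf′ = T_deep − (β/α)·ΔS = 23.6 − (7.6 × 10⁻⁴/2.3 × 10⁻⁴)·(-0.12) = 23.997 °C.
Cooling required: 26.9 − (23.997) = 2.903 °C.

2.9 °C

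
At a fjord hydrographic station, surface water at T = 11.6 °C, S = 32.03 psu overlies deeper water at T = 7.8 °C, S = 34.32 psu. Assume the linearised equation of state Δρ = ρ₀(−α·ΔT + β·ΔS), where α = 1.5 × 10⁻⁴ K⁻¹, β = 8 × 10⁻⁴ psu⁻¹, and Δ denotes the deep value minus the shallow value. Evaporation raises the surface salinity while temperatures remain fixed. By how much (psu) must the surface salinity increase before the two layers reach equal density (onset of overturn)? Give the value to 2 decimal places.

Neutral buoyancy requires −α(T_deep − T_surf) + β(S_deep − S_surf′) = 0.
S_surf′ = S_deep − (α/β)·ΔT = 34.32 − (1.5 × 10⁻⁴/8 × 10⁻⁴)·(-3.8) = 35.0325 psu.
Increase required: 35.0325 − 32.03 = 3.0025 psu.

3.00 psu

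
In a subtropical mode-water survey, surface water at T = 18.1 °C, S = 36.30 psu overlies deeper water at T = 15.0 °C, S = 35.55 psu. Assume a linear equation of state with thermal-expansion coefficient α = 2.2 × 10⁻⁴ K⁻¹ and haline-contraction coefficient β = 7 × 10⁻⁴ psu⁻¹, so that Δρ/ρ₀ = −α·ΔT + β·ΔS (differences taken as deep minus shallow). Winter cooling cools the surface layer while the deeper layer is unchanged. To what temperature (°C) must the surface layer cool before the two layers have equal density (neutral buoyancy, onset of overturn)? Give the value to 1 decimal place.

17.4 °C

Neutral buoyancy requires Δρ = 0, i.e. −α(T_deep − T_surf′) + β(S_deep − S_surf) = 0.
T_surf′ = T_deep − (β/α)·ΔS = 15.0 − (7 × 10⁻⁴/2.2 × 10⁻⁴)·(-0.75) = 17.386 °C.
Cooling required: 18.1 − (17.386) = 0.714 °C.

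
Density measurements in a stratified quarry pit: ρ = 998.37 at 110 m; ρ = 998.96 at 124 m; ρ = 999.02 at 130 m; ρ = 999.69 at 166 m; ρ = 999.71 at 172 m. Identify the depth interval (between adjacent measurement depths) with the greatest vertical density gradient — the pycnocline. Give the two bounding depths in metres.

110–124 m

Compute the density gradient over each adjacent pair:
  110–124 m: Δρ/Δz = 0.59/14 = 0.042 kg m⁻⁴
  124–130 m: Δρ/Δz = 0.06/6 = 0.010 kg m⁻⁴
  130–166 m: Δρ/Δz = 0.67/36 = 0.019 kg m⁻⁴
  166–172 m: Δρ/Δz = 0.02/6 = 3.3 × 10⁻³ kg m⁻⁴
The largest gradient is in the 110–124 m interval — the pycnocline.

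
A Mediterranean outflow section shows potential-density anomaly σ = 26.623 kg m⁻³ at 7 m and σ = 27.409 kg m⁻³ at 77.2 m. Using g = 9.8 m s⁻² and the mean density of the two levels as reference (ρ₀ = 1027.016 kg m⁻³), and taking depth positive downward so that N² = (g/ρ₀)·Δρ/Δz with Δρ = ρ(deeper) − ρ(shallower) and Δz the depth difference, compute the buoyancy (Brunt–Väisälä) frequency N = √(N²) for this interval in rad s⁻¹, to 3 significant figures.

Δρ = 1027.409 − 1026.623 = 0.786 kg m⁻³ over Δz = 77.2 − 7 = 70.2 m.
N² = (9.8/1027.016) × (0.786/70.2) = 1.0684 × 10⁻⁴ s⁻².
N = √(1.0684 × 10⁻⁴) = 0.010336 rad s⁻¹ ≈ 0.0103 rad s⁻¹.

0.0103 rad s⁻¹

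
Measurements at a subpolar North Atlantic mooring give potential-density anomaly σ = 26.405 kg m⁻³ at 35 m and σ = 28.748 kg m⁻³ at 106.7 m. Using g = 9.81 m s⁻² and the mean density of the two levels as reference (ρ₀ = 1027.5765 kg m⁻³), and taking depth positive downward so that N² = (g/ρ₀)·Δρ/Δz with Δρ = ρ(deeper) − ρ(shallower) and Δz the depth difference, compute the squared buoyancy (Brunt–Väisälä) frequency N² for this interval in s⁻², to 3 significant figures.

Δρ = 1028.748 − 1026.405 = 2.343 kg m⁻³ over Δz = 106.7 − 35 = 71.7 m.
N² = (9.81/1027.5765) × (2.343/71.7) = 3.1197 × 10⁻⁴ s⁻² ≈ 3.12 × 10⁻⁴ s⁻².

3.12 × 10⁻⁴ s⁻²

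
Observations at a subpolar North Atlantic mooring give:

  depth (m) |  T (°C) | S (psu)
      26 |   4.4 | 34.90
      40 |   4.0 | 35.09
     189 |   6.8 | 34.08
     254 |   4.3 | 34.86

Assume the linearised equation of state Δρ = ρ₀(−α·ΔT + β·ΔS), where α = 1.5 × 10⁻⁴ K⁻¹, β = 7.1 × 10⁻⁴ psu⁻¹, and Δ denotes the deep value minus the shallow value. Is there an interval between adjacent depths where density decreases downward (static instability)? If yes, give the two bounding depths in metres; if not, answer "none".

Evaluate Δρ/ρ₀ = −αΔT + βΔS across each adjacent pair:
  26–40 m: −αΔT+βΔS = −(1.5 × 10⁻⁴)(-0.4)+(7.1 × 10⁻⁴)(+0.19) = 1.9 × 10⁻⁴ → stable
  40–189 m: −αΔT+βΔS = −(1.5 × 10⁻⁴)(+2.8)+(7.1 × 10⁻⁴)(-1.01) = -1.1 × 10⁻³ → UNSTABLE
  189–254 m: −αΔT+βΔS = −(1.5 × 10⁻⁴)(-2.5)+(7.1 × 10⁻⁴)(+0.78) = 9.3 × 10⁻⁴ → stable
The 40–189 m interval has Δρ < 0: lighter water underlies denser water.

40–189 m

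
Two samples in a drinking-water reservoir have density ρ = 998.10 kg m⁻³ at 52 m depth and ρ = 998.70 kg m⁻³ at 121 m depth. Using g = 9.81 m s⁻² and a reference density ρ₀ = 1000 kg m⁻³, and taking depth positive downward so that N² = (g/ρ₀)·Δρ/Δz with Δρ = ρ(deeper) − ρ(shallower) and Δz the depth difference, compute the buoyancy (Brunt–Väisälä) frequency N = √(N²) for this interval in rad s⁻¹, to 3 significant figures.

Δρ = 998.70 − 998.10 = 0.60 kg m⁻³ over Δz = 121 − 52 = 69 m.
N² = (9.81/1000) × (0.60/69) = 8.5304 × 10⁻⁵ s⁻².
N = √(8.5304 × 10⁻⁵) = 9.2360 × 10⁻³ rad s⁻¹ ≈ 9.24 × 10⁻³ rad s⁻¹.

9.24 × 10⁻³ rad s⁻¹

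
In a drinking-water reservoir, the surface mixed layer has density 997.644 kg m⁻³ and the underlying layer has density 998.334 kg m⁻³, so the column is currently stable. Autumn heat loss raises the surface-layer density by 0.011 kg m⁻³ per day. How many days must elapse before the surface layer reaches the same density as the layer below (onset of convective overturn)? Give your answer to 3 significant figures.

62.7 days

Density deficit of the surface layer: 998.334 − 997.644 = 0.69 kg m⁻³.
Required change = 0.69 / 0.011 = 62.7 days.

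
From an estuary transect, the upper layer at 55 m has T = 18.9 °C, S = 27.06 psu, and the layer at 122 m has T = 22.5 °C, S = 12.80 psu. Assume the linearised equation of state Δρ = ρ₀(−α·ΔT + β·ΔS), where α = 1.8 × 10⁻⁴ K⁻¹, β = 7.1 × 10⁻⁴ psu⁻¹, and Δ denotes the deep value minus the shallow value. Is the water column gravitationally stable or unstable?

unstable

ΔT = 22.5 − 18.9 = +3.6 K and ΔS = 12.80 − 27.06 = -14.26 psu (deep − shallow).
−αΔT = -6.48 × 10⁻⁴; βΔS = -0.0101246; sum Δρ/ρ₀ = -0.0107726.
Δρ/ρ₀ < 0, so Δρ < 0: deeper water is lighter → statically unstable; the column would overturn.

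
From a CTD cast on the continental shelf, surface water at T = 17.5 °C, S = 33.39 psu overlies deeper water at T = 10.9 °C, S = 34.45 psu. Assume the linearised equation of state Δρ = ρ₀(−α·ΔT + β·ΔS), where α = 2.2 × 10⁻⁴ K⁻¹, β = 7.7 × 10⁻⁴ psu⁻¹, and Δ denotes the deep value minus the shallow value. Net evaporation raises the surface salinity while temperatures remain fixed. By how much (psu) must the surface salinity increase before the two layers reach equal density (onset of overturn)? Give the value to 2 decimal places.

Neutral buoyancy requires −α(T_deep − T_surf) + β(S_deep − S_surf′) = 0.
S_surf′ = S_deep − (α/β)·ΔT = 34.45 − (2.2 × 10⁻⁴/7.7 × 10⁻⁴)·(-6.6) = 36.3357 psu.
Increase required: 36.3357 − 33.39 = 2.9457 psu.

2.95 psu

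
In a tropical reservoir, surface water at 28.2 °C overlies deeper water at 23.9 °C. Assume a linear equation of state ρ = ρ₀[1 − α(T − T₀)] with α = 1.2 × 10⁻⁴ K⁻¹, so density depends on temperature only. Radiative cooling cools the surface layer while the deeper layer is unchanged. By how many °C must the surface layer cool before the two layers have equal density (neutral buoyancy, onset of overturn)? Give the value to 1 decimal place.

With temperature the only control, equal density requires T_surf′ = T_deep.
T_surf′ = 23.9 °C.
Cooling required: 28.2 − 23.9 = 4.3 °C.

4.3 °C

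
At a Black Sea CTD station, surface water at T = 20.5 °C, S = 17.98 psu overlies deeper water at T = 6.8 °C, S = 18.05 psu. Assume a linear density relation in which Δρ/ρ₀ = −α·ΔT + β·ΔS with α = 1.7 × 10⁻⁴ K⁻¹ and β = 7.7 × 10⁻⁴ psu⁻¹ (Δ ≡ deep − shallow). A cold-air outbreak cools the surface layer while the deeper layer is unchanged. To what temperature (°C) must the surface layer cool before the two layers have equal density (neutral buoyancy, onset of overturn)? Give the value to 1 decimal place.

6.5 °C

Neutral buoyancy requires Δρ = 0, i.e. −α(T_deep − T_surf′) + β(S_deep − S_surf) = 0.
T_surf′ = T_deep − (β/α)·ΔS = 6.8 − (7.7 × 10⁻⁴/1.7 × 10⁻⁴)·(+0.07) = 6.483 °C.
Cooling required: 20.5 − (6.483) = 14.017 °C.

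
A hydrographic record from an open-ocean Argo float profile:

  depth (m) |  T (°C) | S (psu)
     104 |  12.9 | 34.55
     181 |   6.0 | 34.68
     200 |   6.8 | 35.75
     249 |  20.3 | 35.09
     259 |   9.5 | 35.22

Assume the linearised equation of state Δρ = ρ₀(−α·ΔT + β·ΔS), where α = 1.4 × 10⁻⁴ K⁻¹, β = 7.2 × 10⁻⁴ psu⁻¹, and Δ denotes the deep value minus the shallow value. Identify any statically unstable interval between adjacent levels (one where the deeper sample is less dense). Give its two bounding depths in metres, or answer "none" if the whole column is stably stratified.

Evaluate Δρ/ρ₀ = −αΔT + βΔS across each adjacent pair:
  104–181 m: −αΔT+βΔS = −(1.4 × 10⁻⁴)(-6.9)+(7.2 × 10⁻⁴)(+0.13) = 1.1 × 10⁻³ → stable
  181–200 m: −αΔT+βΔS = −(1.4 × 10⁻⁴)(+0.8)+(7.2 × 10⁻⁴)(+1.07) = 6.6 × 10⁻⁴ → stable
  200–249 m: −αΔT+βΔS = −(1.4 × 10⁻⁴)(+13.5)+(7.2 × 10⁻⁴)(-0.66) = -2.4 × 10⁻³ → UNSTABLE
  249–259 m: −αΔT+βΔS = −(1.4 × 10⁻⁴)(-10.8)+(7.2 × 10⁻⁴)(+0.13) = 1.6 × 10⁻³ → stable
The 200–249 m interval has Δρ < 0: lighter water underlies denser water.

200–249 m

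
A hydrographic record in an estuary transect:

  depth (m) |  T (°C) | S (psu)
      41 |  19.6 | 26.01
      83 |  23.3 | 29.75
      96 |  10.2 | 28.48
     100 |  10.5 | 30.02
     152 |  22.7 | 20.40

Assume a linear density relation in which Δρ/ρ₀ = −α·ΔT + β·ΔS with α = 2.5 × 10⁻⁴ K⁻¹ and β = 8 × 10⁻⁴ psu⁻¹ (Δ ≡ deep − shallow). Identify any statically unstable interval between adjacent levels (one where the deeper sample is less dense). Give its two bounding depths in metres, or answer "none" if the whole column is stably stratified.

Evaluate Δρ/ρ₀ = −αΔT + βΔS across each adjacent pair:
  41–83 m: −αΔT+βΔS = −(2.5 × 10⁻⁴)(+3.7)+(8 × 10⁻⁴)(+3.74) = 2.1 × 10⁻³ → stable
  83–96 m: −αΔT+βΔS = −(2.5 × 10⁻⁴)(-13.1)+(8 × 10⁻⁴)(-1.27) = 2.3 × 10⁻³ → stable
  96–100 m: −αΔT+βΔS = −(2.5 × 10⁻⁴)(+0.3)+(8 × 10⁻⁴)(+1.54) = 1.2 × 10⁻³ → stable
  100–152 m: −αΔT+βΔS = −(2.5 × 10⁻⁴)(+12.2)+(8 × 10⁻⁴)(-9.62) = -0.011 → UNSTABLE
The 100–152 m interval has Δρ < 0: lighter water underlies denser water.

100–152 m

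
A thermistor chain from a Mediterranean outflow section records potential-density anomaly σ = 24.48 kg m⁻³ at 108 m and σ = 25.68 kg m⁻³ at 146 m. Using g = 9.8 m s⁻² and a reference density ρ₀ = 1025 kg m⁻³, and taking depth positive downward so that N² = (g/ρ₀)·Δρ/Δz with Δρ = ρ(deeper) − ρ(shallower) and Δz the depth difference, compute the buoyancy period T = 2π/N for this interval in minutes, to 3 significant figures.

Δρ = 1025.68 − 1024.48 = 1.20 kg m⁻³ over Δz = 146 − 108 = 38 m.
N² = (9.8/1025) × (1.20/38) = 3.0193 × 10⁻⁴ s⁻².
N = √(3.0193 × 10⁻⁴) = 0.017376 rad s⁻¹, so T = 2π/N = 361.60 s = 6.0267 min ≈ 6.03 min.

6.03 min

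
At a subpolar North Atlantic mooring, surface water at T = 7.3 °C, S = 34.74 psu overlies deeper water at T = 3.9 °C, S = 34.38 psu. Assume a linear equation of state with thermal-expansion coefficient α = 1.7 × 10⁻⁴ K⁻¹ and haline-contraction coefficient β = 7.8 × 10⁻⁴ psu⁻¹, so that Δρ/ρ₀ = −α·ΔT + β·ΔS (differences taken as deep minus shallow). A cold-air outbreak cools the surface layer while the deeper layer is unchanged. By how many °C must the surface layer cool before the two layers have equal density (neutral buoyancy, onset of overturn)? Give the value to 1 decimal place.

1.7 °C

Neutral buoyancy requires Δρ = 0, i.e. −α(T_deep − T_surf′) + β(S_deep − S_surf) = 0.
T_surf′ = T_deep − (β/α)·ΔS = 3.9 − (7.8 × 10⁻⁴/1.7 × 10⁻⁴)·(-0.36) = 5.552 °C.
Cooling required: 7.3 − (5.552) = 1.748 °C.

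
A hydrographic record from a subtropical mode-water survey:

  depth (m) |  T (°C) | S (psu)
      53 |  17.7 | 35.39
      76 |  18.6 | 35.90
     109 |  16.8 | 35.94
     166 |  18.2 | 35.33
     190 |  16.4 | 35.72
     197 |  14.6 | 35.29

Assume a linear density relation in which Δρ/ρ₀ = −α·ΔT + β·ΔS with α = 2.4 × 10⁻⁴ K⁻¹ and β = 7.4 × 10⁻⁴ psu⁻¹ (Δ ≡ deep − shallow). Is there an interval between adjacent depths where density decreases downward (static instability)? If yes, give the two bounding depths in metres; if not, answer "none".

Evaluate Δρ/ρ₀ = −αΔT + βΔS across each adjacent pair:
  53–76 m: −αΔT+βΔS = −(2.4 × 10⁻⁴)(+0.9)+(7.4 × 10⁻⁴)(+0.51) = 1.6 × 10⁻⁴ → stable
  76–109 m: −αΔT+βΔS = −(2.4 × 10⁻⁴)(-1.8)+(7.4 × 10⁻⁴)(+0.04) = 4.6 × 10⁻⁴ → stable
  109–166 m: −αΔT+βΔS = −(2.4 × 10⁻⁴)(+1.4)+(7.4 × 10⁻⁴)(-0.61) = -7.9 × 10⁻⁴ → UNSTABLE
  166–190 m: −αΔT+βΔS = −(2.4 × 10⁻⁴)(-1.8)+(7.4 × 10⁻⁴)(+0.39) = 7.2 × 10⁻⁴ → stable
  190–197 m: −αΔT+βΔS = −(2.4 × 10⁻⁴)(-1.8)+(7.4 × 10⁻⁴)(-0.43) = 1.1 × 10⁻⁴ → stable
The 109–166 m interval has Δρ < 0: lighter water underlies denser water.

109–166 m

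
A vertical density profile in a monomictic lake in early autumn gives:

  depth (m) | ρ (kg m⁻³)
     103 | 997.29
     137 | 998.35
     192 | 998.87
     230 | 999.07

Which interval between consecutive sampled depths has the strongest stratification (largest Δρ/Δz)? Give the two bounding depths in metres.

Compute the density gradient over each adjacent pair:
  103–137 m: Δρ/Δz = 1.06/34 = 0.031 kg m⁻⁴
  137–192 m: Δρ/Δz = 0.52/55 = 9.5 × 10⁻³ kg m⁻⁴
  192–230 m: Δρ/Δz = 0.20/38 = 5.3 × 10⁻³ kg m⁻⁴
The largest gradient is in the 103–137 m interval — the pycnocline.

103–137 m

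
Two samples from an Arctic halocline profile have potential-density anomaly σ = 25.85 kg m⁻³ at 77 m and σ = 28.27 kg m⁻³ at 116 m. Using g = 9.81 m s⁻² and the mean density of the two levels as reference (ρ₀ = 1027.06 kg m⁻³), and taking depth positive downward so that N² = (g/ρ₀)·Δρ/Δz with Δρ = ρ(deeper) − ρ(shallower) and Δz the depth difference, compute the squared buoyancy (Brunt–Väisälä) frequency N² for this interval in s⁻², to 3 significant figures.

Δρ = 1028.27 − 1025.85 = 2.42 kg m⁻³ over Δz = 116 − 77 = 39 m.
N² = (9.81/1027.06) × (2.42/39) = 5.9269 × 10⁻⁴ s⁻² ≈ 5.93 × 10⁻⁴ s⁻².

5.93 × 10⁻⁴ s⁻²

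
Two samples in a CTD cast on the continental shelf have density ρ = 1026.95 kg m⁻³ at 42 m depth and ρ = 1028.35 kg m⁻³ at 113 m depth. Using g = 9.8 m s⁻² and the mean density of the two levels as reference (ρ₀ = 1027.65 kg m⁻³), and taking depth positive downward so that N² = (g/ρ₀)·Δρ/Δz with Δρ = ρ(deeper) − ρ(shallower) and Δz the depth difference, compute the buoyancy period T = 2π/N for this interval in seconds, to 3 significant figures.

Δρ = 1028.35 − 1026.95 = 1.40 kg m⁻³ over Δz = 113 − 42 = 71 m.
N² = (9.8/1027.65) × (1.40/71) = 1.8804 × 10⁻⁴ s⁻².
N = √(1.8804 × 10⁻⁴) = 0.013713 rad s⁻¹, so T = 2π/N = 458.19 s ≈ 458 s.

458 s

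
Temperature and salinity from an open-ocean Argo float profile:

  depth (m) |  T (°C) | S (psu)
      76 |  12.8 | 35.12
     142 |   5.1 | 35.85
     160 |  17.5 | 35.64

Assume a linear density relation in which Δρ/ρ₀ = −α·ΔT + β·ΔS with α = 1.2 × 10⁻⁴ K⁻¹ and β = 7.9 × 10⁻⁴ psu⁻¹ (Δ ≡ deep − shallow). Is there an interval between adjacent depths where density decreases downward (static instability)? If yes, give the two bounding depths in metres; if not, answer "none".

142–160 m

Evaluate Δρ/ρ₀ = −αΔT + βΔS across each adjacent pair:
  76–142 m: −αΔT+βΔS = −(1.2 × 10⁻⁴)(-7.7)+(7.9 × 10⁻⁴)(+0.73) = 1.5 × 10⁻³ → stable
  142–160 m: −αΔT+βΔS = −(1.2 × 10⁻⁴)(+12.4)+(7.9 × 10⁻⁴)(-0.21) = -1.7 × 10⁻³ → UNSTABLE
The 142–160 m interval has Δρ < 0: lighter water underlies denser water.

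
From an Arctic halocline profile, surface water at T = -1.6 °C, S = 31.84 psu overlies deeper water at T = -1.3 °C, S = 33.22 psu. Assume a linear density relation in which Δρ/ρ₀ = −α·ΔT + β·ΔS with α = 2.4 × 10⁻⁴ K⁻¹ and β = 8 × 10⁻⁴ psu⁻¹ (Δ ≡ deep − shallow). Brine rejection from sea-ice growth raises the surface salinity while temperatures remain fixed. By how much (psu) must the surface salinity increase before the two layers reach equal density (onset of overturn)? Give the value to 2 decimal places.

Neutral buoyancy requires −α(T_deep − T_surf) + β(S_deep − S_surf′) = 0.
S_surf′ = S_deep − (α/β)·ΔT = 33.22 − (2.4 × 10⁻⁴/8 × 10⁻⁴)·(+0.3) = 33.1300 psu.
Increase required: 33.1300 − 31.84 = 1.2900 psu.

1.29 psu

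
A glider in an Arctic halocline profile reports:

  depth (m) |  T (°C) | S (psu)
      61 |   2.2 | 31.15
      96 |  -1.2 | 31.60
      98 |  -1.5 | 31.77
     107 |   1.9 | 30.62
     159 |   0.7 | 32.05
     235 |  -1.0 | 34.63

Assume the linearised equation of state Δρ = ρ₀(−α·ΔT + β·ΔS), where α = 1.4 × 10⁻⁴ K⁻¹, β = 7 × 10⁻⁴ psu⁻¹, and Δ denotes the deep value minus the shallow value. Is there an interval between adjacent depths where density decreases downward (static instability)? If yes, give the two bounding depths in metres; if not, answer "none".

98–107 m

Evaluate Δρ/ρ₀ = −αΔT + βΔS across each adjacent pair:
  61–96 m: −αΔT+βΔS = −(1.4 × 10⁻⁴)(-3.4)+(7 × 10⁻⁴)(+0.45) = 7.9 × 10⁻⁴ → stable
  96–98 m: −αΔT+βΔS = −(1.4 × 10⁻⁴)(-0.3)+(7 × 10⁻⁴)(+0.17) = 1.6 × 10⁻⁴ → stable
  98–107 m: −αΔT+βΔS = −(1.4 × 10⁻⁴)(+3.4)+(7 × 10⁻⁴)(-1.15) = -1.3 × 10⁻³ → UNSTABLE
  107–159 m: −αΔT+βΔS = −(1.4 × 10⁻⁴)(-1.2)+(7 × 10⁻⁴)(+1.43) = 1.2 × 10⁻³ → stable
  159–235 m: −αΔT+βΔS = −(1.4 × 10⁻⁴)(-1.7)+(7 × 10⁻⁴)(+2.58) = 2.0 × 10⁻³ → stable
The 98–107 m interval has Δρ < 0: lighter water underlies denser water.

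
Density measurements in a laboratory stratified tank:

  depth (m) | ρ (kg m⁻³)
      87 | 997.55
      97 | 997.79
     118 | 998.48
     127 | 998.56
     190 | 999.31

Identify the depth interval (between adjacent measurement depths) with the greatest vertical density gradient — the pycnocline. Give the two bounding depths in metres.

97–118 m

Compute the density gradient over each adjacent pair:
  87–97 m: Δρ/Δz = 0.24/10 = 0.024 kg m⁻⁴
  97–118 m: Δρ/Δz = 0.69/21 = 0.033 kg m⁻⁴
  118–127 m: Δρ/Δz = 0.08/9 = 8.9 × 10⁻³ kg m⁻⁴
  127–190 m: Δρ/Δz = 0.75/63 = 0.012 kg m⁻⁴
The largest gradient is in the 97–118 m interval — the pycnocline.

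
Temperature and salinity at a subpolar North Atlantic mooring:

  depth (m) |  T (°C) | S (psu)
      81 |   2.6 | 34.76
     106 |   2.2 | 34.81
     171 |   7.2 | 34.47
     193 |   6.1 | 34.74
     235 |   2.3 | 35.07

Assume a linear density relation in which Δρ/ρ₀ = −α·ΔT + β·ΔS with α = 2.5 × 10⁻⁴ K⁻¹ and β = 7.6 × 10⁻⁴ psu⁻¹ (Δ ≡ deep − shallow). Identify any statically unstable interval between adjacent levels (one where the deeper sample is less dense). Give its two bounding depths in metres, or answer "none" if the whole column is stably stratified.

106–171 m

Evaluate Δρ/ρ₀ = −αΔT + βΔS across each adjacent pair:
  81–106 m: −αΔT+βΔS = −(2.5 × 10⁻⁴)(-0.4)+(7.6 × 10⁻⁴)(+0.05) = 1.4 × 10⁻⁴ → stable
  106–171 m: −αΔT+βΔS = −(2.5 × 10⁻⁴)(+5.0)+(7.6 × 10⁻⁴)(-0.34) = -1.5 × 10⁻³ → UNSTABLE
  171–193 m: −αΔT+βΔS = −(2.5 × 10⁻⁴)(-1.1)+(7.6 × 10⁻⁴)(+0.27) = 4.8 × 10⁻⁴ → stable
  193–235 m: −αΔT+βΔS = −(2.5 × 10⁻⁴)(-3.8)+(7.6 × 10⁻⁴)(+0.33) = 1.2 × 10⁻³ → stable
The 106–171 m interval has Δρ < 0: lighter water underlies denser water.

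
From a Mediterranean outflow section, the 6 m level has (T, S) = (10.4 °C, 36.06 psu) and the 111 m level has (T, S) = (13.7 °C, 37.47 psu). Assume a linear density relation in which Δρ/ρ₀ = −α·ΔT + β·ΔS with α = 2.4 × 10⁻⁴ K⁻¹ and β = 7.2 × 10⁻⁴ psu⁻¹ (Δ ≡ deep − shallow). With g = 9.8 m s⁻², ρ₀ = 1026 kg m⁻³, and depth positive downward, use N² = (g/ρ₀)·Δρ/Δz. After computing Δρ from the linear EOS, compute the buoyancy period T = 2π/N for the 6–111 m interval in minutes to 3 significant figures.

ΔT = +3.3 K, ΔS = +1.41 psu (deep − shallow).
Δρ/ρ₀ = −αΔT + βΔS = -7.92 × 10⁻⁴ + 1.0152 × 10⁻³ = 2.232 × 10⁻⁴, so Δρ ≈ 0.2290 kg m⁻³.
N² = (g/ρ₀)·Δρ/Δz = g·(Δρ/ρ₀)/Δz = 9.8 × 2.232 × 10⁻⁴ / 105 = 2.0832 × 10⁻⁵ s⁻².
N = √(2.0832 × 10⁻⁵) = 4.5642 × 10⁻³ rad s⁻¹ → T = 2π/N = 1.3766 × 10³ s = 22.943 min ≈ 22.9 min.

22.9 min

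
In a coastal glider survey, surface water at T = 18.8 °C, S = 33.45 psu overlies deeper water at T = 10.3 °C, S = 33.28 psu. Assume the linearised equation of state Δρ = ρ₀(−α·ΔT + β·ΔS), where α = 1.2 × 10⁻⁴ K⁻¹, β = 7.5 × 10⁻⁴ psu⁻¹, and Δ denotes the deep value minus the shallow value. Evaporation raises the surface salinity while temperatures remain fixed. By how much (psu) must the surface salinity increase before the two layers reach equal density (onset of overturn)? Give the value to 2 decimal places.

1.19 psu

Neutral buoyancy requires −α(T_deep − T_surf) + β(S_deep − S_surf′) = 0.
S_surf′ = S_deep − (α/β)·ΔT = 33.28 − (1.2 × 10⁻⁴/7.5 × 10⁻⁴)·(-8.5) = 34.6400 psu.
Increase required: 34.6400 − 33.45 = 1.1900 psu.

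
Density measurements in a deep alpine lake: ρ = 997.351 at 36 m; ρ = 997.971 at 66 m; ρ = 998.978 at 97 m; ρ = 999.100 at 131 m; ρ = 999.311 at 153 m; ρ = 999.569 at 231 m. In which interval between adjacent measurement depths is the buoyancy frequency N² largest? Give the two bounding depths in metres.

Compute the density gradient over each adjacent pair:
  36–66 m: Δρ/Δz = 0.620/30 = 0.021 kg m⁻⁴
  66–97 m: Δρ/Δz = 1.007/31 = 0.032 kg m⁻⁴
  97–131 m: Δρ/Δz = 0.122/34 = 3.6 × 10⁻³ kg m⁻⁴
  131–153 m: Δρ/Δz = 0.211/22 = 9.6 × 10⁻³ kg m⁻⁴
  153–231 m: Δρ/Δz = 0.258/78 = 3.3 × 10⁻³ kg m⁻⁴
The largest gradient is in the 66–97 m interval — the pycnocline.

66–97 m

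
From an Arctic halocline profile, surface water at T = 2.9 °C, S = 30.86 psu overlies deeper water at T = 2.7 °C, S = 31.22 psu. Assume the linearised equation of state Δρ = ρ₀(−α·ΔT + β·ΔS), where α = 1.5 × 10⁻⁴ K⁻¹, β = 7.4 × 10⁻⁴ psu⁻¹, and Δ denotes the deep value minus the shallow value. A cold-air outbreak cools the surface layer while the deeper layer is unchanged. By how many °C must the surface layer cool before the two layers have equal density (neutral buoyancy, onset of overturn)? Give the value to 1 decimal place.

Neutral buoyancy requires Δρ = 0, i.e. −α(T_deep − T_surf′) + β(S_deep − S_surf) = 0.
T_surf′ = T_deep − (β/α)·ΔS = 2.7 − (7.4 × 10⁻⁴/1.5 × 10⁻⁴)·(+0.36) = 0.924 °C.
Cooling required: 2.9 − (0.924) = 1.976 °C.

2.0 °C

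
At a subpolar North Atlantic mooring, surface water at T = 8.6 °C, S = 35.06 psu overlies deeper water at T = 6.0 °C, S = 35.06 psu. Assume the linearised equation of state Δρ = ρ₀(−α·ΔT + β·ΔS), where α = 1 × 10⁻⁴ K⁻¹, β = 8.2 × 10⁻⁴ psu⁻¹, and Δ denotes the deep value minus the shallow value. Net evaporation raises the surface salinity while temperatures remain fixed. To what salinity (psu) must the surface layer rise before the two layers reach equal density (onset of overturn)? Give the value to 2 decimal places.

35.38 psu

Neutral buoyancy requires −α(T_deep − T_surf) + β(S_deep − S_surf′) = 0.
S_surf′ = S_deep − (α/β)·ΔT = 35.06 − (1 × 10⁻⁴/8.2 × 10⁻⁴)·(-2.6) = 35.3771 psu.
Increase required: 35.3771 − 35.06 = 0.3171 psu.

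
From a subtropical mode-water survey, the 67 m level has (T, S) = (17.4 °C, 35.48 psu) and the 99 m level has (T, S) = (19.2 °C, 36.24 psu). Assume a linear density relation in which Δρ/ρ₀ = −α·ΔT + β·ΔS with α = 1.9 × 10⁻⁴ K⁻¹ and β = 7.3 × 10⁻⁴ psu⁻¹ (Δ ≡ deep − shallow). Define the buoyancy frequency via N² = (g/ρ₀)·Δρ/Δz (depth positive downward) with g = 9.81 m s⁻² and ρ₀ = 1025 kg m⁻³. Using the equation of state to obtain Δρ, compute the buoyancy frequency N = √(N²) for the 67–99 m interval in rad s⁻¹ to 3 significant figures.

ΔT = +1.8 K, ΔS = +0.76 psu (deep − shallow).
Δρ/ρ₀ = −αΔT + βΔS = -3.42 × 10⁻⁴ + 5.548 × 10⁻⁴ = 2.128 × 10⁻⁴, so Δρ ≈ 0.2181 kg m⁻³.
N² = (g/ρ₀)·Δρ/Δz = g·(Δρ/ρ₀)/Δz = 9.81 × 2.128 × 10⁻⁴ / 32 = 6.5236 × 10⁻⁵ s⁻².
N = √(6.5236 × 10⁻⁵) = 8.0769 × 10⁻³ rad s⁻¹ ≈ 8.08 × 10⁻³ rad s⁻¹.

8.08 × 10⁻³ rad s⁻¹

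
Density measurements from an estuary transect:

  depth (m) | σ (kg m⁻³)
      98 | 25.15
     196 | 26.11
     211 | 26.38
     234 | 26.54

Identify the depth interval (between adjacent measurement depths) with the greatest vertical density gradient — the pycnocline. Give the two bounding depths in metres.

196–211 m

Compute the density gradient over each adjacent pair:
  98–196 m: Δρ/Δz = 0.96/98 = 9.8 × 10⁻³ kg m⁻⁴
  196–211 m: Δρ/Δz = 0.27/15 = 0.018 kg m⁻⁴
  211–234 m: Δρ/Δz = 0.16/23 = 7.0 × 10⁻³ kg m⁻⁴
The largest gradient is in the 196–211 m interval — the pycnocline.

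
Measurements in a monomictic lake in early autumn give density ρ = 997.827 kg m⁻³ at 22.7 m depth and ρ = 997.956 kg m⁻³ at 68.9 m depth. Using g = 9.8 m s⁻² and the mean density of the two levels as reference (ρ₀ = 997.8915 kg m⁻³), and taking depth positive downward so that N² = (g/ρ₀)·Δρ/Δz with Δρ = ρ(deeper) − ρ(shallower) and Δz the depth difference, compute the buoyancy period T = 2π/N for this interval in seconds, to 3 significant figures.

1.20 × 10³ s

Δρ = 997.956 − 997.827 = 0.129 kg m⁻³ over Δz = 68.9 − 22.7 = 46.2 m.
N² = (9.8/997.8915) × (0.129/46.2) = 2.7421 × 10⁻⁵ s⁻².
N = √(2.7421 × 10⁻⁵) = 5.2365 × 10⁻³ rad s⁻¹, so T = 2π/N = 1.1999 × 10³ s ≈ 1.20 × 10³ s.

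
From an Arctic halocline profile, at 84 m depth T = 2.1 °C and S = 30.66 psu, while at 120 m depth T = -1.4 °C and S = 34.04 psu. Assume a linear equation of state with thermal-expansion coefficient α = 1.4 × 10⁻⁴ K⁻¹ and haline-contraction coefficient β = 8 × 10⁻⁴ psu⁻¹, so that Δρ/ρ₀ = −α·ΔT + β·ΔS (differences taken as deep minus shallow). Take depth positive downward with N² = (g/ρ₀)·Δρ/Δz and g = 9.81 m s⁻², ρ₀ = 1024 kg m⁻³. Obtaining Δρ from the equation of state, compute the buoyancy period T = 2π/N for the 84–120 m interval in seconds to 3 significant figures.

ΔT = -3.5 K, ΔS = +3.38 psu (deep − shallow).
Δρ/ρ₀ = −αΔT + βΔS = 4.90 × 10⁻⁴ + 2.704 × 10⁻³ = 3.194 × 10⁻³, so Δρ ≈ 3.271 kg m⁻³.
N² = (g/ρ₀)·Δρ/Δz = g·(Δρ/ρ₀)/Δz = 9.81 × 3.194 × 10⁻³ / 36 = 8.7037 × 10⁻⁴ s⁻².
N = √(8.7037 × 10⁻⁴) = 0.029502 rad s⁻¹ → T = 2π/N = 212.97 s ≈ 213 s.

213 s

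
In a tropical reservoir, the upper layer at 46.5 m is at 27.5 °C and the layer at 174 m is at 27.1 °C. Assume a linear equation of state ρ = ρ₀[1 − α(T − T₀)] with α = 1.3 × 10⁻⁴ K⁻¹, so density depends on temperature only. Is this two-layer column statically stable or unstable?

stable

ΔT = 27.1 − 27.5 = -0.4 K, so Δρ/ρ₀ = −αΔT = 5.20 × 10⁻⁵.
Δρ/ρ₀ > 0, so Δρ > 0: deeper water is denser → statically stable.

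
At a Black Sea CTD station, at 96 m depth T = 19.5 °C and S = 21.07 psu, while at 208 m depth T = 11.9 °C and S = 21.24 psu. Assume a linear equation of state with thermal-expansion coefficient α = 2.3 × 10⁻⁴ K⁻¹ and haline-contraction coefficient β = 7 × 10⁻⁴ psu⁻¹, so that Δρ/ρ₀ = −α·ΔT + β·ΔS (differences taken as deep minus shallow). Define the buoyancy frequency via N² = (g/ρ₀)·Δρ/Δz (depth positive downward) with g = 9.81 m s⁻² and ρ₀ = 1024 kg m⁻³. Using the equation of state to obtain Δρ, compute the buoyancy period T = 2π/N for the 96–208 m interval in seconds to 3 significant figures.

491 s

ΔT = -7.6 K, ΔS = +0.17 psu (deep − shallow).
Δρ/ρ₀ = −αΔT + βΔS = 1.748 × 10⁻³ + 1.19 × 10⁻⁴ = 1.867 × 10⁻³, so Δρ ≈ 1.912 kg m⁻³.
N² = (g/ρ₀)·Δρ/Δz = g·(Δρ/ρ₀)/Δz = 9.81 × 1.867 × 10⁻³ / 112 = 1.6353 × 10⁻⁴ s⁻².
N = √(1.6353 × 10⁻⁴) = 0.012788 rad s⁻¹ → T = 2π/N = 491.33 s ≈ 491 s.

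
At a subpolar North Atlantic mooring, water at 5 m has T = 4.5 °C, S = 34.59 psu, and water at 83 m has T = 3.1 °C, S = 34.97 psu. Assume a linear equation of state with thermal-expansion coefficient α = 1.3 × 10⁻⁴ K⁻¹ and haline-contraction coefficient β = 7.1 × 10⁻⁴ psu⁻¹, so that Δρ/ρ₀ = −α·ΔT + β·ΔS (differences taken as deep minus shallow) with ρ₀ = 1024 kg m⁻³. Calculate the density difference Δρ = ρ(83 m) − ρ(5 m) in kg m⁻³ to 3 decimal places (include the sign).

+0.463 kg m⁻³

ΔT = -1.4 K, ΔS = +0.38 psu (deep − shallow).
Δρ/ρ₀ = −(1.3 × 10⁻⁴)(-1.4) + (7.1 × 10⁻⁴)(+0.38) = 4.518 × 10⁻⁴.
Δρ = 1024 × (4.518 × 10⁻⁴) = +0.463 kg m⁻³.
Positive Δρ: denser below, stable.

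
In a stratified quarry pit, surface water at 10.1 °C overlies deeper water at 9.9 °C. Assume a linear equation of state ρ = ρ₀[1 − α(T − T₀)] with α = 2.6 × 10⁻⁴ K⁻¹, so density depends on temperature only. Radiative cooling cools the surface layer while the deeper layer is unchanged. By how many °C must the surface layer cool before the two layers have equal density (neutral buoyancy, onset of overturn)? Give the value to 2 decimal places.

With temperature the only control, equal density requires T_surf′ = T_deep.
T_surf′ = 9.9 °C.
Cooling required: 10.1 − 9.9 = 0.20 °C.

0.20 °C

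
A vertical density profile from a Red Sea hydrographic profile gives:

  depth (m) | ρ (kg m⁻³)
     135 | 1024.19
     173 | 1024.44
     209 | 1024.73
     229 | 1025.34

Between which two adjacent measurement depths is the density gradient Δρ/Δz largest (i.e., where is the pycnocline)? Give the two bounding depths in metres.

209–229 m

Compute the density gradient over each adjacent pair:
  135–173 m: Δρ/Δz = 0.25/38 = 6.6 × 10⁻³ kg m⁻⁴
  173–209 m: Δρ/Δz = 0.29/36 = 8.1 × 10⁻³ kg m⁻⁴
  209–229 m: Δρ/Δz = 0.61/20 = 0.030 kg m⁻⁴
The largest gradient is in the 209–229 m interval — the pycnocline.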